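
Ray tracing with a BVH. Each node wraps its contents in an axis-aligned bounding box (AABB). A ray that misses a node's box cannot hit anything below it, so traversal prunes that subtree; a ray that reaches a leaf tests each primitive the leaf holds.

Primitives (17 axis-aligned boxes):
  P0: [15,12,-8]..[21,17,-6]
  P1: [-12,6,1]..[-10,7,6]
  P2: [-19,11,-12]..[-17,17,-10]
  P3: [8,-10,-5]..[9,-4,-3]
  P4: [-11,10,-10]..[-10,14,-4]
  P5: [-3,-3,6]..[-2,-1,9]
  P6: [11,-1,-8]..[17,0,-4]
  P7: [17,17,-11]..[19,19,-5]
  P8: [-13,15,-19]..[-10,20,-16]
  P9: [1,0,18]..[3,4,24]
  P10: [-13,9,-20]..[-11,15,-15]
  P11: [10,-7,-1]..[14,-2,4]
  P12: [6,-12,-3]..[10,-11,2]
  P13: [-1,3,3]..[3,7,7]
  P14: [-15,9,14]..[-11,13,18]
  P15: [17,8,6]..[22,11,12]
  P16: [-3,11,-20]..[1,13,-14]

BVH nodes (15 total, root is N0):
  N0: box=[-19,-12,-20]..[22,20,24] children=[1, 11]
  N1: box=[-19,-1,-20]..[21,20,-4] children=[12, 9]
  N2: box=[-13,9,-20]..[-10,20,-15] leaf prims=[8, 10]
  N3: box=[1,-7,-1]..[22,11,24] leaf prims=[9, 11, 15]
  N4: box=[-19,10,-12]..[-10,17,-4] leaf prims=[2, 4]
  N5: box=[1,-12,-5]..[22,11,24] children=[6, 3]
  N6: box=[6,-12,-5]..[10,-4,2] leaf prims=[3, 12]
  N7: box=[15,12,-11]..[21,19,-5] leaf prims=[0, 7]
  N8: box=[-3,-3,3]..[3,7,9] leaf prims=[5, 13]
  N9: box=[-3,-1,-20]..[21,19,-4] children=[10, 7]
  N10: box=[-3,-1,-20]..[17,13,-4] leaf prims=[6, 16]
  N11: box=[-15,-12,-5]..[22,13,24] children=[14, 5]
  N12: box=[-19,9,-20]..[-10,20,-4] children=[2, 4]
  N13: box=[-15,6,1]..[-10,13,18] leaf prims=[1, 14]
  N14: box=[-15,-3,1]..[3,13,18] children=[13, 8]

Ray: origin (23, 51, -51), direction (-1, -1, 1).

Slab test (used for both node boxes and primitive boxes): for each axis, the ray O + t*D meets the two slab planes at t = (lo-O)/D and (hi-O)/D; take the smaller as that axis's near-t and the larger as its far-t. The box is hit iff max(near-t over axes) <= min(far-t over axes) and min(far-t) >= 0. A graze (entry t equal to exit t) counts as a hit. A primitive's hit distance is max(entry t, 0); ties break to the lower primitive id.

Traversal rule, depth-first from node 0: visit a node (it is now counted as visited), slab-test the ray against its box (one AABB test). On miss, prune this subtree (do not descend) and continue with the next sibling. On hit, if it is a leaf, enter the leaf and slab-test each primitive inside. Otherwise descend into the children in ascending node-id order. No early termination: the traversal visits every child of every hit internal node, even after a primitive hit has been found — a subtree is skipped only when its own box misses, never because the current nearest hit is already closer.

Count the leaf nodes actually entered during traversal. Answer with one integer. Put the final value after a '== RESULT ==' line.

Walk:
N0 x:[1,42] y:[31,63] z:[31,75] -> hit [31,42], descend [1, 11]
  N1 x:[2,42] y:[31,52] z:[31,47] -> hit [31,42], descend [9, 12]
    N9 x:[2,26] y:[32,52] z:[31,47] -> miss, prune
    N12 x:[33,42] y:[31,42] z:[31,47] -> hit [33,42], descend [2, 4]
      N2 x:[33,36] y:[31,42] z:[31,36] -> hit [33,36] leaf, test {P8@t=33, P10@t=36}
      N4 x:[33,42] y:[34,41] z:[39,47] -> hit [39,41] leaf, test {P2@t=40, P4(miss)}
  N11 x:[1,38] y:[38,63] z:[46,75] -> miss, prune

order=[0, 1, 9, 12, 2, 4, 11]  |boxes|=7  |leaves|=2  hit=P8

== RESULT ==
2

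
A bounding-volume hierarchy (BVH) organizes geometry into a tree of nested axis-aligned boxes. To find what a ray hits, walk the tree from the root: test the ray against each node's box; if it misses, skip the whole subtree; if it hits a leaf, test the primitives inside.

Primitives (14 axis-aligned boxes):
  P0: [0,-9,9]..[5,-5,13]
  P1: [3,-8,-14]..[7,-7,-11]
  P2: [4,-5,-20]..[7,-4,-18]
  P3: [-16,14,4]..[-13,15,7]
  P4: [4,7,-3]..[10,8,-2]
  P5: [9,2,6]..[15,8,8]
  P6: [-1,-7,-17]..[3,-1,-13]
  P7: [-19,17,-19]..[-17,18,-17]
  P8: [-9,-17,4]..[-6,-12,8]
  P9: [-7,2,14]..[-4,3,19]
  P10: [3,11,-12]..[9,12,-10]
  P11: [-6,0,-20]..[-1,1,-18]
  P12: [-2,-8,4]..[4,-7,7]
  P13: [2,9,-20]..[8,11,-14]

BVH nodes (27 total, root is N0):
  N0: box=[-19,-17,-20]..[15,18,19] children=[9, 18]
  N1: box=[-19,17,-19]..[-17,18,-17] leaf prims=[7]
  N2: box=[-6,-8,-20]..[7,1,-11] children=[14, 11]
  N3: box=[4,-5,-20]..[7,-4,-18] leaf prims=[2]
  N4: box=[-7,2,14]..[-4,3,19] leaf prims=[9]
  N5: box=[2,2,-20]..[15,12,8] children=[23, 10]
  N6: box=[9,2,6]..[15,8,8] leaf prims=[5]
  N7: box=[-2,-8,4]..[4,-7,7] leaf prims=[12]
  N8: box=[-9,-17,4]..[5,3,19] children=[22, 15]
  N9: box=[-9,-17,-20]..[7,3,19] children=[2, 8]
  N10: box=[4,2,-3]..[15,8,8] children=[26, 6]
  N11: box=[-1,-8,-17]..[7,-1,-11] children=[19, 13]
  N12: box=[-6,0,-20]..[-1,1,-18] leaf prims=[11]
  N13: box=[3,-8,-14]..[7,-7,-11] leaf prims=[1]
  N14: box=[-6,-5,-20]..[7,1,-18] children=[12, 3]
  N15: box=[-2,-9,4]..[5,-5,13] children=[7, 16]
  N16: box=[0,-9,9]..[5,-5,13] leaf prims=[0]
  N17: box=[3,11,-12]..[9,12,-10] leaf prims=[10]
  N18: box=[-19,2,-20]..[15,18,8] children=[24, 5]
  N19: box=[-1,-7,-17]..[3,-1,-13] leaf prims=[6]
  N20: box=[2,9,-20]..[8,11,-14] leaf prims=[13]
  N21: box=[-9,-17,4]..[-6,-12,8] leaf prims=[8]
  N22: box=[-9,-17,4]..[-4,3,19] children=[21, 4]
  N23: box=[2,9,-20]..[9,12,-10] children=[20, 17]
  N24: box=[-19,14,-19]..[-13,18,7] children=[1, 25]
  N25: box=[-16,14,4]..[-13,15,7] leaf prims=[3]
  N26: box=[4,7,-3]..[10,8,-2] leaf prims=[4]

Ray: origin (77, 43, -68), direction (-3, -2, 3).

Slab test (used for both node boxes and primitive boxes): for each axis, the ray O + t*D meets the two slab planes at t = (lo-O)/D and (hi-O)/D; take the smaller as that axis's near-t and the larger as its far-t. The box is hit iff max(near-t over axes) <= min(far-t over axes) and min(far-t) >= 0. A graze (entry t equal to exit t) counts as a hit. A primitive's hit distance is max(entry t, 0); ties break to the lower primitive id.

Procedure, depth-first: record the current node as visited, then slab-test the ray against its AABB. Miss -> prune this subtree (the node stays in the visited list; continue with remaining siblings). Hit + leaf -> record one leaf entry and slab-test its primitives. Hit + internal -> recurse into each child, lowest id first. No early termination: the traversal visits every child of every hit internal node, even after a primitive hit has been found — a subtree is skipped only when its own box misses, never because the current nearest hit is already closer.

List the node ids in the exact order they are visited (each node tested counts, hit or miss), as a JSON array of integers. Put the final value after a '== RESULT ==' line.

Traverse from the root:
N0 x:[62/3,32] y:[25/2,30] z:[16,29] -> hit [62/3,29], descend [9, 18]
  N9 x:[70/3,86/3] y:[20,30] z:[16,29] -> hit [70/3,86/3], descend [2, 8]
    N2 x:[70/3,83/3] y:[21,51/2] z:[16,19] -> miss, prune
    N8 x:[24,86/3] y:[20,30] z:[24,29] -> hit [24,86/3], descend [15, 22]
      N15 x:[24,79/3] y:[24,26] z:[24,27] -> hit [24,26], descend [7, 16]
        N7 x:[73/3,79/3] y:[25,51/2] z:[24,25] -> hit [25,25] leaf, test {P12@t=25}
        N16 x:[24,77/3] y:[24,26] z:[77/3,27] -> hit [77/3,77/3] leaf, test {P0@t=77/3}
      N22 x:[27,86/3] y:[20,30] z:[24,29] -> hit [27,86/3], descend [4, 21]
        N4 x:[27,28] y:[20,41/2] z:[82/3,29] -> miss, prune
        N21 x:[83/3,86/3] y:[55/2,30] z:[24,76/3] -> miss, prune
  N18 x:[62/3,32] y:[25/2,41/2] z:[16,76/3] -> miss, prune

11 AABB tests over nodes [0, 9, 2, 8, 15, 7, 16, 22, 4, 21, 18]; 2 leaves entered; closest P12.

== RESULT ==
[0, 9, 2, 8, 15, 7, 16, 22, 4, 21, 18]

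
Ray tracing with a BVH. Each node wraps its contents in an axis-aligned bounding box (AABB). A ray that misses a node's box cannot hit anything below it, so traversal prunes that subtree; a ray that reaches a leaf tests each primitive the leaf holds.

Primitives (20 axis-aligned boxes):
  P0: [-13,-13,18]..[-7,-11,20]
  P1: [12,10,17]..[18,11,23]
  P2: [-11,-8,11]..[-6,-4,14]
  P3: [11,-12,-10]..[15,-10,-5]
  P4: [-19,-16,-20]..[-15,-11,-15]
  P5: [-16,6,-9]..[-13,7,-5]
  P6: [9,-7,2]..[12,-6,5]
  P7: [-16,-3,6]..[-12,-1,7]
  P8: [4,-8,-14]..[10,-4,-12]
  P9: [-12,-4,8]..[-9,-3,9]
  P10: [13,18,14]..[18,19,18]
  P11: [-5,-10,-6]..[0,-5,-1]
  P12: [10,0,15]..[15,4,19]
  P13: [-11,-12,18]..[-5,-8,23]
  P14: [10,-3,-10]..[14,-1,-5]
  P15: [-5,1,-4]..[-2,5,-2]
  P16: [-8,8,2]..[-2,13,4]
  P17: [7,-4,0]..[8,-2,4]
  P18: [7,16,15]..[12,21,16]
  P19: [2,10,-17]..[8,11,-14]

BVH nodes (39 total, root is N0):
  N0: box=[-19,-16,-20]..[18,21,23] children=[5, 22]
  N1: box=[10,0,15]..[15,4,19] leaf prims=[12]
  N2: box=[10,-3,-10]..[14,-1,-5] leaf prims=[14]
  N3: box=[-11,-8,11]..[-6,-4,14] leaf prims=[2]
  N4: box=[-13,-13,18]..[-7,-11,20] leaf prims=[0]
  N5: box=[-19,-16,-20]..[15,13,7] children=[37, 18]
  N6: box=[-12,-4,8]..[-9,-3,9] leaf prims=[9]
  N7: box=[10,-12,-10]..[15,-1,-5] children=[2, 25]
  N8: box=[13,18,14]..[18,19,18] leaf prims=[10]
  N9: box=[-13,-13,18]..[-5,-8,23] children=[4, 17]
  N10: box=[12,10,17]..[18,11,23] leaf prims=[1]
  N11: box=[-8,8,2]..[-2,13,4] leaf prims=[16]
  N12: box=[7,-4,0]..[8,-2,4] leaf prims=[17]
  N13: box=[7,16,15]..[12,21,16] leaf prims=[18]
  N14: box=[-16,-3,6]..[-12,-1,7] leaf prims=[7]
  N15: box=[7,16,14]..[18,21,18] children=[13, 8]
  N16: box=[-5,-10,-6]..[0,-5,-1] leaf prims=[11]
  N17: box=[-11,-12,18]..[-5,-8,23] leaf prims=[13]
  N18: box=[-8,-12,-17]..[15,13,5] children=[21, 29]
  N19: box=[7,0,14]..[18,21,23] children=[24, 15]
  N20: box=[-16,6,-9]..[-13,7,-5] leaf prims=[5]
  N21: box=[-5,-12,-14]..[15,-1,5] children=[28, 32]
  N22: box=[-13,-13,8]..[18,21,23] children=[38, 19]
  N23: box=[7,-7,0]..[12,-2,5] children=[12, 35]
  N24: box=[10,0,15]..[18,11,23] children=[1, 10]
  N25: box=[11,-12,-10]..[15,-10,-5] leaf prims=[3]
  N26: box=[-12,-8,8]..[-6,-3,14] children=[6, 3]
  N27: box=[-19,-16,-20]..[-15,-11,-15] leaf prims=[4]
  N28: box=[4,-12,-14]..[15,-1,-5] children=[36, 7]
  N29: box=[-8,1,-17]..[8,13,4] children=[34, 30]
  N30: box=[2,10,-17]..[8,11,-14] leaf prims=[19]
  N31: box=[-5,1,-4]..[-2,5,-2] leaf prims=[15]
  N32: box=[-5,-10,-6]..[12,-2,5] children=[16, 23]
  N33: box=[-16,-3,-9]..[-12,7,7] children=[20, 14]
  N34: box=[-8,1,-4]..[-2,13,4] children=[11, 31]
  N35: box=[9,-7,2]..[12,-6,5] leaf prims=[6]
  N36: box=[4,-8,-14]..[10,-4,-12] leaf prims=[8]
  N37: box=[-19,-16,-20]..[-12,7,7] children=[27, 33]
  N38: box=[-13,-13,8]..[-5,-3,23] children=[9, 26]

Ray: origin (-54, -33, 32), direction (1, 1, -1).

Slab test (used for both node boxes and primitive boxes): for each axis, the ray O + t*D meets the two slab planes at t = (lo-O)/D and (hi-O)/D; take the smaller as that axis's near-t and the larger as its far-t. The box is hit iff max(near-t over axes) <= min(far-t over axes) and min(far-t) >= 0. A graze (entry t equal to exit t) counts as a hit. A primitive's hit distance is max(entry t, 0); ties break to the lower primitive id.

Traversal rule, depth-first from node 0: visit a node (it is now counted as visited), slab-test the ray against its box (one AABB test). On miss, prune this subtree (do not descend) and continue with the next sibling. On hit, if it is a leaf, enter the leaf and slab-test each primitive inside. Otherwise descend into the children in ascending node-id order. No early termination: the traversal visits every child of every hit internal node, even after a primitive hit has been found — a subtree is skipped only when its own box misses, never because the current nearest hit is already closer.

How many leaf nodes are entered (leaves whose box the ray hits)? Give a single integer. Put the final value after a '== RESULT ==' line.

Trace the traversal:
N0 x:[35,72] y:[17,54] z:[9,52] -> hit [35,52], descend [5, 22]
  N5 x:[35,69] y:[17,46] z:[25,52] -> hit [35,46], descend [18, 37]
    N18 x:[46,69] y:[21,46] z:[27,49] -> hit [46,46], descend [21, 29]
      N21 x:[49,69] y:[21,32] z:[27,46] -> miss, prune
      N29 x:[46,62] y:[34,46] z:[28,49] -> hit [46,46], descend [30, 34]
        N30 x:[56,62] y:[43,44] z:[46,49] -> miss, prune
        N34 x:[46,52] y:[34,46] z:[28,36] -> miss, prune
    N37 x:[35,42] y:[17,40] z:[25,52] -> hit [35,40], descend [27, 33]
      N27 x:[35,39] y:[17,22] z:[47,52] -> miss, prune
      N33 x:[38,42] y:[30,40] z:[25,41] -> hit [38,40], descend [14, 20]
        N14 x:[38,42] y:[30,32] z:[25,26] -> miss, prune
        N20 x:[38,41] y:[39,40] z:[37,41] -> hit [39,40] leaf, test {P5@t=39}
  N22 x:[41,72] y:[20,54] z:[9,24] -> miss, prune

Summary -> nodes [0, 5, 18, 21, 29, 30, 34, 37, 27, 33, 14, 20, 22]; box-tests=13; leaf-entries=1; first=P5

== RESULT ==
1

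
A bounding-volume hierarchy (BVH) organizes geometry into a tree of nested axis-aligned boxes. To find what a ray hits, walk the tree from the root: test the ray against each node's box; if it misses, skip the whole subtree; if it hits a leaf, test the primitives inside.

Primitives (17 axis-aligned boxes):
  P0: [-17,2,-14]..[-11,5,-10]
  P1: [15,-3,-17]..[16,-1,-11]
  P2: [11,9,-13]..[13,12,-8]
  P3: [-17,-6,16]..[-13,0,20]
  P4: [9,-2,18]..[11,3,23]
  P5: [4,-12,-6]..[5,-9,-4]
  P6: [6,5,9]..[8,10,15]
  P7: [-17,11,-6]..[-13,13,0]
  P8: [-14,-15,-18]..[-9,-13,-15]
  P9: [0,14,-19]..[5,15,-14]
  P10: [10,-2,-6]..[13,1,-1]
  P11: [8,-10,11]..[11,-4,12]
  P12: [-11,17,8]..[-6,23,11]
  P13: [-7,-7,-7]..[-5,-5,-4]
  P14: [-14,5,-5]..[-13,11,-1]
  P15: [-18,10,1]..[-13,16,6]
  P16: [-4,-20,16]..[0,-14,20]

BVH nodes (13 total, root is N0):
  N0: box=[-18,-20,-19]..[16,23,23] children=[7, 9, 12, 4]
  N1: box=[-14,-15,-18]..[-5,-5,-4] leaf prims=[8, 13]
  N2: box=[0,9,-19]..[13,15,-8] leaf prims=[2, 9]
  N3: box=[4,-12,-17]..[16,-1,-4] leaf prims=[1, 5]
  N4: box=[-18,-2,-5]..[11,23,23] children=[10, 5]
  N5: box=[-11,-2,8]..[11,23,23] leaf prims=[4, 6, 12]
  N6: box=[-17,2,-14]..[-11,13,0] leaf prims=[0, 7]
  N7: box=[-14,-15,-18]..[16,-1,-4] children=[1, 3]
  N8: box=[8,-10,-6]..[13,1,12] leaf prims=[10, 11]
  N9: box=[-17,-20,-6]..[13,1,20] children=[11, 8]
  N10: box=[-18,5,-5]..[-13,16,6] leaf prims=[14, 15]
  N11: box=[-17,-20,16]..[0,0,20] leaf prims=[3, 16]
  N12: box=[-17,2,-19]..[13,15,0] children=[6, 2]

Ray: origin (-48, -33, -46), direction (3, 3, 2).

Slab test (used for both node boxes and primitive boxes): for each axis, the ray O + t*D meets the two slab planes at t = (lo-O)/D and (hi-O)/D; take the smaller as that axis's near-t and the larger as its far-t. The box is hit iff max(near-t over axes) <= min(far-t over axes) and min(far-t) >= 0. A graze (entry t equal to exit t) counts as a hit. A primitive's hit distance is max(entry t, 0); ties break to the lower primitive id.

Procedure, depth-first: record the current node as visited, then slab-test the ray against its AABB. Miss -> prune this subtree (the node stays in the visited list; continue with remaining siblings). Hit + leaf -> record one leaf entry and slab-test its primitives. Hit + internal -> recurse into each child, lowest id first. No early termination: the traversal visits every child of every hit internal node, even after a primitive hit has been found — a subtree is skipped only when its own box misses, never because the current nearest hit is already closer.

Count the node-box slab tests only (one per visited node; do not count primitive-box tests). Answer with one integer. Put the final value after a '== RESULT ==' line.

Walk:
N0 x:[10,64/3] y:[13/3,56/3] z:[27/2,69/2] -> hit [27/2,56/3], descend [4, 7, 9, 12]
  N4 x:[10,59/3] y:[31/3,56/3] z:[41/2,69/2] -> miss, prune
  N7 x:[34/3,64/3] y:[6,32/3] z:[14,21] -> miss, prune
  N9 x:[31/3,61/3] y:[13/3,34/3] z:[20,33] -> miss, prune
  N12 x:[31/3,61/3] y:[35/3,16] z:[27/2,23] -> hit [27/2,16], descend [2, 6]
    N2 x:[16,61/3] y:[14,16] z:[27/2,19] -> hit [16,16] leaf, test {P2(miss), P9@t=16}
    N6 x:[31/3,37/3] y:[35/3,46/3] z:[16,23] -> miss, prune

Visited [0, 4, 7, 9, 12, 2, 6]. Tests: 7 box, 1 leaf. Nearest: P9.

== RESULT ==
7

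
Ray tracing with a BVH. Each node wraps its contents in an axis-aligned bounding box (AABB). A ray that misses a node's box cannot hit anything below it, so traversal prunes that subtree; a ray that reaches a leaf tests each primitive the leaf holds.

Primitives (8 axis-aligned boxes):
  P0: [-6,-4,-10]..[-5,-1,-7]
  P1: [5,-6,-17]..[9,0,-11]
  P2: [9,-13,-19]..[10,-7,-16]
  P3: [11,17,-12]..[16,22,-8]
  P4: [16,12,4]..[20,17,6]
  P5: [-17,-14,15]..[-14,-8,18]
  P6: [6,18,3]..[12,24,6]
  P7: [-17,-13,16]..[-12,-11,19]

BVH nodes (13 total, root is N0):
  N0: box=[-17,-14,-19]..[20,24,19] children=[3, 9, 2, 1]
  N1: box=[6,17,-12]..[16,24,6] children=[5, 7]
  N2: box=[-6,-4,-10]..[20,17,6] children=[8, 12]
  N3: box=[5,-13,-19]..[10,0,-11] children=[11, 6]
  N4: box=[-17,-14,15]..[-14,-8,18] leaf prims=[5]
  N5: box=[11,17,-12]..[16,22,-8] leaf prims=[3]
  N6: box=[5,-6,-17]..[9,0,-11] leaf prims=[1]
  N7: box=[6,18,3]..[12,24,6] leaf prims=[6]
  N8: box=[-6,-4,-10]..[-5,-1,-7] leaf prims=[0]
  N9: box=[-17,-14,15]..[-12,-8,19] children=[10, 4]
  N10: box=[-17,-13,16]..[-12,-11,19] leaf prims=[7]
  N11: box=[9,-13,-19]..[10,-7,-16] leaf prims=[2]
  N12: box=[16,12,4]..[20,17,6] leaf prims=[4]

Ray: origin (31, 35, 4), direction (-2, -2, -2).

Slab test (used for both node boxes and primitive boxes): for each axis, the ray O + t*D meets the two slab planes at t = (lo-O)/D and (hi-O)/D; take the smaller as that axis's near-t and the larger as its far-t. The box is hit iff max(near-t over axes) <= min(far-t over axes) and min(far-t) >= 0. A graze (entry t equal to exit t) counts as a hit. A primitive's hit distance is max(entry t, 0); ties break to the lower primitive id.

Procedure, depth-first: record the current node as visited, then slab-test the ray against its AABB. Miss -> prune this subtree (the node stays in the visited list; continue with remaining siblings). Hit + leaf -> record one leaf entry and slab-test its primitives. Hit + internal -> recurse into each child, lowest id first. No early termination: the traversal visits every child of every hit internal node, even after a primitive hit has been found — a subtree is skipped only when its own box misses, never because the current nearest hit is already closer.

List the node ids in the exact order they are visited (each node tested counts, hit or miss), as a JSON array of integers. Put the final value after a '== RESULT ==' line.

Walk:
N0 x:[11/2,24] y:[11/2,49/2] z:[-15/2,23/2] -> hit [11/2,23/2], descend [1, 2, 3, 9]
  N1 x:[15/2,25/2] y:[11/2,9] z:[-1,8] -> hit [15/2,8], descend [5, 7]
    N5 x:[15/2,10] y:[13/2,9] z:[6,8] -> hit [15/2,8] leaf, test {P3@t=15/2}
    N7 x:[19/2,25/2] y:[11/2,17/2] z:[-1,1/2] -> miss, prune
  N2 x:[11/2,37/2] y:[9,39/2] z:[-1,7] -> miss, prune
  N3 x:[21/2,13] y:[35/2,24] z:[15/2,23/2] -> miss, prune
  N9 x:[43/2,24] y:[43/2,49/2] z:[-15/2,-11/2] -> miss, prune

Visited [0, 1, 5, 7, 2, 3, 9]. Tests: 7 box, 1 leaf. Nearest: P3.

== RESULT ==
[0, 1, 5, 7, 2, 3, 9]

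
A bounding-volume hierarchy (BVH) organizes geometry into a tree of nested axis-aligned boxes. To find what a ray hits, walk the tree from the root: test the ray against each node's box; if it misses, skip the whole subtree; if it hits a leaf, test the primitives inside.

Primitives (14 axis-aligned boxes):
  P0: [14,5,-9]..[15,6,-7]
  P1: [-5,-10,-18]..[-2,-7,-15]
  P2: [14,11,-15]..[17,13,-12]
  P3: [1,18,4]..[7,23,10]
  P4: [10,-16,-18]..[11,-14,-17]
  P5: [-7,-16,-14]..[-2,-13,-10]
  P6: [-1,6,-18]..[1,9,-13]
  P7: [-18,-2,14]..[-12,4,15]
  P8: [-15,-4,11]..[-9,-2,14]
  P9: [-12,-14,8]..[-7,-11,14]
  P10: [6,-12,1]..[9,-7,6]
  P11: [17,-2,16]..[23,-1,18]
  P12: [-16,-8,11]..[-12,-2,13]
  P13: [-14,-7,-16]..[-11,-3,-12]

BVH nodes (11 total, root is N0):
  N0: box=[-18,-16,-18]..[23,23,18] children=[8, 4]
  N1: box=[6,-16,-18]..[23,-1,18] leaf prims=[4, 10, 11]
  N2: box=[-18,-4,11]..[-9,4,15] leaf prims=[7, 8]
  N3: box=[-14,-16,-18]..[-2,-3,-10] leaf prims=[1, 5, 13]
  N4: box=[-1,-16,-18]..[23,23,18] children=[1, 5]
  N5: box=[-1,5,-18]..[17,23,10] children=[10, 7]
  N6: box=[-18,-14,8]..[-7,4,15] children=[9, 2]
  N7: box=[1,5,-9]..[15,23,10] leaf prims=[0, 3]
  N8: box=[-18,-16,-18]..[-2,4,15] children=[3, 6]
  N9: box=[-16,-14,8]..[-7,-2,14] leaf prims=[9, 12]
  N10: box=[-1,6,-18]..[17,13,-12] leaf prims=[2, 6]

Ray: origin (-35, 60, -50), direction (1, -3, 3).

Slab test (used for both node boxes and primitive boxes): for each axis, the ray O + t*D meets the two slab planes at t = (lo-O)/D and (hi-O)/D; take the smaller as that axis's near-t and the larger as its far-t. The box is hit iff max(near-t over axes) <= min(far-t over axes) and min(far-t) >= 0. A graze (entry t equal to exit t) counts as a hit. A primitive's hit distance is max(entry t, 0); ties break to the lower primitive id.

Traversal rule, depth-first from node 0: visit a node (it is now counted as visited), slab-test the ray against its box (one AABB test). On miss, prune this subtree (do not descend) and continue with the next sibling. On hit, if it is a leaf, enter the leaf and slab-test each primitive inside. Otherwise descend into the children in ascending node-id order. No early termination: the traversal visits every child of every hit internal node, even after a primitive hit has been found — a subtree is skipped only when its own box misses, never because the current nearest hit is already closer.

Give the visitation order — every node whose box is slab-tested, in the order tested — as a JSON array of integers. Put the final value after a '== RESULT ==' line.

Trace the traversal:
N0 x:[17,58] y:[37/3,76/3] z:[32/3,68/3] -> hit [17,68/3], descend [4, 8]
  N4 x:[34,58] y:[37/3,76/3] z:[32/3,68/3] -> miss, prune
  N8 x:[17,33] y:[56/3,76/3] z:[32/3,65/3] -> hit [56/3,65/3], descend [3, 6]
    N3 x:[21,33] y:[21,76/3] z:[32/3,40/3] -> miss, prune
    N6 x:[17,28] y:[56/3,74/3] z:[58/3,65/3] -> hit [58/3,65/3], descend [2, 9]
      N2 x:[17,26] y:[56/3,64/3] z:[61/3,65/3] -> hit [61/3,64/3] leaf, test {P7(miss), P8@t=62/3}
      N9 x:[19,28] y:[62/3,74/3] z:[58/3,64/3] -> hit [62/3,64/3] leaf, test {P9(miss), P12@t=62/3}

Summary -> nodes [0, 4, 8, 3, 6, 2, 9]; box-tests=7; leaf-entries=2; first=P8

== RESULT ==
[0, 4, 8, 3, 6, 2, 9]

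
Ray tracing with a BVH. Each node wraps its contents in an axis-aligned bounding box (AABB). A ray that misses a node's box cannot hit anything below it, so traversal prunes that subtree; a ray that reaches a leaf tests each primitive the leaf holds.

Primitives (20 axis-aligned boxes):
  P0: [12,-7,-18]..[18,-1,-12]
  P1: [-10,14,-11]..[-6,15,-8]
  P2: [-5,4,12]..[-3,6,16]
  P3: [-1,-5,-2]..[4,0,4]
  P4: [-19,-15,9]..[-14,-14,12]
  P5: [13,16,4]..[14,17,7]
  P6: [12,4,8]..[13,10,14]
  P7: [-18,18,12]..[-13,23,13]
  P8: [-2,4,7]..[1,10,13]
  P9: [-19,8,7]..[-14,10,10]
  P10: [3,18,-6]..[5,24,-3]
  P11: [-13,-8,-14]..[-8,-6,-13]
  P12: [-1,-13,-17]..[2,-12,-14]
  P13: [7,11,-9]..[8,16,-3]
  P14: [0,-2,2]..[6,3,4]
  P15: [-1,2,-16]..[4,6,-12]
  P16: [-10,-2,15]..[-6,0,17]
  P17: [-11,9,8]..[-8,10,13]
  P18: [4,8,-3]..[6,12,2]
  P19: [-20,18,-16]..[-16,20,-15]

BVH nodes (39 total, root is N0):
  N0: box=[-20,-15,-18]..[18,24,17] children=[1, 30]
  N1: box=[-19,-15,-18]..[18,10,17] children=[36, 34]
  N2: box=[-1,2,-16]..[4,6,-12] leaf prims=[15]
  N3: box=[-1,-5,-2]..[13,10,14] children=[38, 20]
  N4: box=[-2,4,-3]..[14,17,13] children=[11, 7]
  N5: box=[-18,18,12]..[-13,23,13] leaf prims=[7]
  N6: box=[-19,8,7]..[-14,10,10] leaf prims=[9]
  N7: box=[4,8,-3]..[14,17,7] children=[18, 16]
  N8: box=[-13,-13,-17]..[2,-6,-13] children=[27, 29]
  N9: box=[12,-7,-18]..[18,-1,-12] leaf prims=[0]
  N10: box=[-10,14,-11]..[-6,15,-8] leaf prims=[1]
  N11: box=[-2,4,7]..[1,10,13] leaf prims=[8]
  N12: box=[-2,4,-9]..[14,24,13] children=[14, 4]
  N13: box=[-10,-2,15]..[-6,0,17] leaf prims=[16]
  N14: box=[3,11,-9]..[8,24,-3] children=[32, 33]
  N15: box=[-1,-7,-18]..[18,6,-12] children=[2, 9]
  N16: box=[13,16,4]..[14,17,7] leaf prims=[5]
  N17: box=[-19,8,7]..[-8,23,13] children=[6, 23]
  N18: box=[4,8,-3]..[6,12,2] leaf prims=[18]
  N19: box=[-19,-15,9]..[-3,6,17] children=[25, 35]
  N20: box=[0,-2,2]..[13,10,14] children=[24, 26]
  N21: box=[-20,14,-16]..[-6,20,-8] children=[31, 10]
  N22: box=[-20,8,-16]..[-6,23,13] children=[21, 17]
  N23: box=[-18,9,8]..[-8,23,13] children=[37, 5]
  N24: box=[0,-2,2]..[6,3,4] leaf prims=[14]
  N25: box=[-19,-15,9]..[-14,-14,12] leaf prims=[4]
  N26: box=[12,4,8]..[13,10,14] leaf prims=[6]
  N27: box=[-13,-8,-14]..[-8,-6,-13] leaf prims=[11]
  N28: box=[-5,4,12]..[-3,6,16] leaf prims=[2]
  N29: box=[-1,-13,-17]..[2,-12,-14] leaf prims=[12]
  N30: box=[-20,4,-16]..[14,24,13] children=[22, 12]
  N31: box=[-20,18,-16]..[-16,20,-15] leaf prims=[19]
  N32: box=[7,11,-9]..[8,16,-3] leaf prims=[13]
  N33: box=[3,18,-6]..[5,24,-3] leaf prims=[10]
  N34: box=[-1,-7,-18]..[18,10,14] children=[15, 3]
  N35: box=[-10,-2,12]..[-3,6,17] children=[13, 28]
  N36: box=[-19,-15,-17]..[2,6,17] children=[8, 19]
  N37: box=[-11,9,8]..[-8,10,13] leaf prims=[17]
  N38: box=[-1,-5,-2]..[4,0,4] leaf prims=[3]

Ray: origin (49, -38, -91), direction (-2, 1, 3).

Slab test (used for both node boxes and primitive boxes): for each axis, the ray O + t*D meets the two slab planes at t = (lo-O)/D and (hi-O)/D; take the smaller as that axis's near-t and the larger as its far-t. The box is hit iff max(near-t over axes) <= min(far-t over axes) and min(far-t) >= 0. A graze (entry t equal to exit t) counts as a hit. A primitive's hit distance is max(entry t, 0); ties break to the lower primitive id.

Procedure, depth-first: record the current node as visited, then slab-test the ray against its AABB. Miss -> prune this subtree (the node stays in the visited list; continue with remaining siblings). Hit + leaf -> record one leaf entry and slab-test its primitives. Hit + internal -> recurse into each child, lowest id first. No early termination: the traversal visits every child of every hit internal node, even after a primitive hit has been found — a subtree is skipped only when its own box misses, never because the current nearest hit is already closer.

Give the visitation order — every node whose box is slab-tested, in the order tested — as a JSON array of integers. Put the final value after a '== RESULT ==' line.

Traverse from the root:
N0 x:[31/2,69/2] y:[23,62] z:[73/3,36] -> hit [73/3,69/2], descend [1, 30]
  N1 x:[31/2,34] y:[23,48] z:[73/3,36] -> hit [73/3,34], descend [34, 36]
    N34 x:[31/2,25] y:[31,48] z:[73/3,35] -> miss, prune
    N36 x:[47/2,34] y:[23,44] z:[74/3,36] -> hit [74/3,34], descend [8, 19]
      N8 x:[47/2,31] y:[25,32] z:[74/3,26] -> hit [25,26], descend [27, 29]
        N27 x:[57/2,31] y:[30,32] z:[77/3,26] -> miss, prune
        N29 x:[47/2,25] y:[25,26] z:[74/3,77/3] -> hit [25,25] leaf, test {P12@t=25}
      N19 x:[26,34] y:[23,44] z:[100/3,36] -> hit [100/3,34], descend [25, 35]
        N25 x:[63/2,34] y:[23,24] z:[100/3,103/3] -> miss, prune
        N35 x:[26,59/2] y:[36,44] z:[103/3,36] -> miss, prune
  N30 x:[35/2,69/2] y:[42,62] z:[25,104/3] -> miss, prune

Visited [0, 1, 34, 36, 8, 27, 29, 19, 25, 35, 30]. Tests: 11 box, 1 leaf. Nearest: P12.

== RESULT ==
[0, 1, 34, 36, 8, 27, 29, 19, 25, 35, 30]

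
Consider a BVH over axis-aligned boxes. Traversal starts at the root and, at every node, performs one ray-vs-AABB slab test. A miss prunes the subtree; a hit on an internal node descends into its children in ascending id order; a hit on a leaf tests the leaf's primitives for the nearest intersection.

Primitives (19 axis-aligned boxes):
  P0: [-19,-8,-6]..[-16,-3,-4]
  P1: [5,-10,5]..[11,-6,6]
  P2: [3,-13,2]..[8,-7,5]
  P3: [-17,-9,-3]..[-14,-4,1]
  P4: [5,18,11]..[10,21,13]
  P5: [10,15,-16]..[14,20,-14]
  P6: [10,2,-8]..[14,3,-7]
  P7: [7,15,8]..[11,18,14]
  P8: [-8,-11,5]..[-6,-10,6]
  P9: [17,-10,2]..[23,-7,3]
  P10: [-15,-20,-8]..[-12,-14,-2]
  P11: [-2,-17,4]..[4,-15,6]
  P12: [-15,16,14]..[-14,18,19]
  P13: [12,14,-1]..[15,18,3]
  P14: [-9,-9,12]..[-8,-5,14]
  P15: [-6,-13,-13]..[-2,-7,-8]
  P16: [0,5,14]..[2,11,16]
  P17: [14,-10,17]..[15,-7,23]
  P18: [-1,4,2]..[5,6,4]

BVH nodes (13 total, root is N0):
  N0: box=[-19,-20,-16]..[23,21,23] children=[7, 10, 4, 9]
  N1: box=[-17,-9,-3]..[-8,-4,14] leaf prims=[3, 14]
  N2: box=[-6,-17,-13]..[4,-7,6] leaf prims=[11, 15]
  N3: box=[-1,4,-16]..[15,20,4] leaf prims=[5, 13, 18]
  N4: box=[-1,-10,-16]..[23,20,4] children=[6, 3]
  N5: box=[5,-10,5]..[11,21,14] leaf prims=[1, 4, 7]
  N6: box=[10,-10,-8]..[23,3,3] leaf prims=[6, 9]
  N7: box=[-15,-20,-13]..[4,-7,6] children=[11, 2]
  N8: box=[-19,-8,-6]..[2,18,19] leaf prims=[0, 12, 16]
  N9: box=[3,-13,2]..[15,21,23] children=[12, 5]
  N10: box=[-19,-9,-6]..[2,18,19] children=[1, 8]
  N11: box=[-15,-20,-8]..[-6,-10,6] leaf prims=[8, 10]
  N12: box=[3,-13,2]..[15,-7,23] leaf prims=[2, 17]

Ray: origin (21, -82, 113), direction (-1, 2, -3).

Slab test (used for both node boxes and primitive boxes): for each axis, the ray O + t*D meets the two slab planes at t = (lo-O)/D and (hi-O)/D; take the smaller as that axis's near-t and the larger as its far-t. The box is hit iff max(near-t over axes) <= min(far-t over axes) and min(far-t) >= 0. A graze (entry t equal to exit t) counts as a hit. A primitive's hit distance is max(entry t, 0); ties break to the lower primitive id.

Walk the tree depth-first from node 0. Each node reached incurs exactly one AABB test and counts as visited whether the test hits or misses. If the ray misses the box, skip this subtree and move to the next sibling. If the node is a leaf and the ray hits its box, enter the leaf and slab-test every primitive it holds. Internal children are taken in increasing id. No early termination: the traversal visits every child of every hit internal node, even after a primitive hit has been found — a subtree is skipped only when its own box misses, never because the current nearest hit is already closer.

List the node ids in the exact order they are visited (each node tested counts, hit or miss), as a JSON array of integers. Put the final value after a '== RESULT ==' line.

Trace the traversal:
N0 x:[-2,40] y:[31,103/2] z:[30,43] -> hit [31,40], descend [4, 7, 9, 10]
  N4 x:[-2,22] y:[36,51] z:[109/3,43] -> miss, prune
  N7 x:[17,36] y:[31,75/2] z:[107/3,42] -> hit [107/3,36], descend [2, 11]
    N2 x:[17,27] y:[65/2,75/2] z:[107/3,42] -> miss, prune
    N11 x:[27,36] y:[31,36] z:[107/3,121/3] -> hit [107/3,36] leaf, test {P8(miss), P10(miss)}
  N9 x:[6,18] y:[69/2,103/2] z:[30,37] -> miss, prune
  N10 x:[19,40] y:[73/2,50] z:[94/3,119/3] -> hit [73/2,119/3], descend [1, 8]
    N1 x:[29,38] y:[73/2,39] z:[33,116/3] -> hit [73/2,38] leaf, test {P3@t=112/3, P14(miss)}
    N8 x:[19,40] y:[37,50] z:[94/3,119/3] -> hit [37,119/3] leaf, test {P0@t=39, P12(miss), P16(miss)}

9 AABB tests over nodes [0, 4, 7, 2, 11, 9, 10, 1, 8]; 3 leaves entered; closest P3.

== RESULT ==
[0, 4, 7, 2, 11, 9, 10, 1, 8]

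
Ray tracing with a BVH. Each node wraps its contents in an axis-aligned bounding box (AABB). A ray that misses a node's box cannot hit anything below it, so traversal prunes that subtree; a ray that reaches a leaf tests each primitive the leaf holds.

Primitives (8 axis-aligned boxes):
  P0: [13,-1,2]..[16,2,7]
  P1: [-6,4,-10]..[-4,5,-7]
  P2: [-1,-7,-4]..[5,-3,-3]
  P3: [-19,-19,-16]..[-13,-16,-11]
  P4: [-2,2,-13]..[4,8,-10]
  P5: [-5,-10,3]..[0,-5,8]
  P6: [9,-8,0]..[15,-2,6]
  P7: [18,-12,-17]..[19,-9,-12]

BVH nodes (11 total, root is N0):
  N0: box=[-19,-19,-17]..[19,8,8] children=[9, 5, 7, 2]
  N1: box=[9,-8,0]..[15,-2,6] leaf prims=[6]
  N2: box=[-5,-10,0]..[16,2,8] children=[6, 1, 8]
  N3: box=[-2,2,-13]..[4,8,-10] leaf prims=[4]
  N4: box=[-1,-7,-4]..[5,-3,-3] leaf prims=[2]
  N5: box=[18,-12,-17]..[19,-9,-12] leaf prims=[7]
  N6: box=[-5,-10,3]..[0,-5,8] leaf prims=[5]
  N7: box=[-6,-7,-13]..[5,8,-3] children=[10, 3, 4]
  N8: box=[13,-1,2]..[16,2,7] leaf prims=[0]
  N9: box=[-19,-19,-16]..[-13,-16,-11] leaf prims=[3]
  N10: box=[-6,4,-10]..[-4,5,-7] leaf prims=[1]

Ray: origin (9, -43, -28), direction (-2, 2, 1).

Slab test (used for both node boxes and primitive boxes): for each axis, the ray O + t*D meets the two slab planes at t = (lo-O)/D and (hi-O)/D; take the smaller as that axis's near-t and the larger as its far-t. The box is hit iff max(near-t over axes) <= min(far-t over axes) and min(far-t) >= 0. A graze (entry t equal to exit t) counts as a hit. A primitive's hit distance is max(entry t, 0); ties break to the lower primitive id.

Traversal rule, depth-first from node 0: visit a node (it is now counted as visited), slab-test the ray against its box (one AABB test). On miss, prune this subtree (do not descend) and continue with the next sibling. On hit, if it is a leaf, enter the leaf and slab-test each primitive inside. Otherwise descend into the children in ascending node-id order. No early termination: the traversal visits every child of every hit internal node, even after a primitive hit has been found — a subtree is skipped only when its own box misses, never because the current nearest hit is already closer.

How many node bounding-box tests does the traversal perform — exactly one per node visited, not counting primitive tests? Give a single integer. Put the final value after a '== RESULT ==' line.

Trace the traversal:
N0 x:[-5,14] y:[12,51/2] z:[11,36] -> hit [12,14], descend [2, 5, 7, 9]
  N2 x:[-7/2,7] y:[33/2,45/2] z:[28,36] -> miss, prune
  N5 x:[-5,-9/2] y:[31/2,17] z:[11,16] -> miss, prune
  N7 x:[2,15/2] y:[18,51/2] z:[15,25] -> miss, prune
  N9 x:[11,14] y:[12,27/2] z:[12,17] -> hit [12,27/2] leaf, test {P3@t=12}

Visited [0, 2, 5, 7, 9]. Tests: 5 box, 1 leaf. Nearest: P3.

== RESULT ==
5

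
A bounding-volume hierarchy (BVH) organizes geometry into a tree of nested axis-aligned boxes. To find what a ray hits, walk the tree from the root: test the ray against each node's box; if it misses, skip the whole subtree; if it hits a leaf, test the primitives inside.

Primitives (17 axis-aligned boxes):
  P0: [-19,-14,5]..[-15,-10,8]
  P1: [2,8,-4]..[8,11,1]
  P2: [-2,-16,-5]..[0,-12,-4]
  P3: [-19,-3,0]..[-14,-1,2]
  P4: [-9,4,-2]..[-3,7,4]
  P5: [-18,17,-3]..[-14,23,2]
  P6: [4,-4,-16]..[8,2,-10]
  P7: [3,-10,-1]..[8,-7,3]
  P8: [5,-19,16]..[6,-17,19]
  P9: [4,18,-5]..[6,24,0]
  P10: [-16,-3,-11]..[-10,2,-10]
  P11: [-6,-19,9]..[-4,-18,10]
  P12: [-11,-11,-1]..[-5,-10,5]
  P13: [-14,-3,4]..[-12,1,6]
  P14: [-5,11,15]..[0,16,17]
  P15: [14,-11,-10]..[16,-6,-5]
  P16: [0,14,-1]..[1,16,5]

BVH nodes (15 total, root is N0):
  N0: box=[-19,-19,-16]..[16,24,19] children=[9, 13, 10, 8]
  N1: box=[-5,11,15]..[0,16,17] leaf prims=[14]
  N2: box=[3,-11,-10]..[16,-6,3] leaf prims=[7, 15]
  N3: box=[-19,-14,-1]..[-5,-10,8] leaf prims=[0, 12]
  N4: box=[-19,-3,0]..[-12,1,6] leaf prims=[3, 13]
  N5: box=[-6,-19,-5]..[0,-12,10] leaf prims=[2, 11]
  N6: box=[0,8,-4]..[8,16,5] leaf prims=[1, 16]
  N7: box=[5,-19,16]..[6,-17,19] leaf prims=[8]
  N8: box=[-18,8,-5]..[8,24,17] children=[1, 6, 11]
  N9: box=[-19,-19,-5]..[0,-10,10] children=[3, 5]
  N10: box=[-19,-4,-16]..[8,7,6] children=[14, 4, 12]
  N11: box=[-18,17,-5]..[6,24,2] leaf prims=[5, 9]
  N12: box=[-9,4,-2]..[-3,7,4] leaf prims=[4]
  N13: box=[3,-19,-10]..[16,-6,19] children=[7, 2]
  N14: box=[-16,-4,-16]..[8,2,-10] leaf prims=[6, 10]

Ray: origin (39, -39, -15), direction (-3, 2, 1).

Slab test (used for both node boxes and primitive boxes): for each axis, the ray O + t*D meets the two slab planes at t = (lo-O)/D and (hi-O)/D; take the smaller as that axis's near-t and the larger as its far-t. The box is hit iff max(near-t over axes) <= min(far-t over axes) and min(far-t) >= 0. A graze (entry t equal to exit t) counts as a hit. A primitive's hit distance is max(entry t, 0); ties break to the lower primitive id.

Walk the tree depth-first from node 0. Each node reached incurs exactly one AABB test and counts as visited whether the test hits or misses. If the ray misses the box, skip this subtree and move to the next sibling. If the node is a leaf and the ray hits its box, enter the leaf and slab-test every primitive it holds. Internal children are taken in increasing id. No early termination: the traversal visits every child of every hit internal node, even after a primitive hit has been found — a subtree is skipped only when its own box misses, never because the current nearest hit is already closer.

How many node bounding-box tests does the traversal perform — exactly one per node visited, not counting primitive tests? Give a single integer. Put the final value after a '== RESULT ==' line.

Walk:
N0 x:[23/3,58/3] y:[10,63/2] z:[-1,34] -> hit [10,58/3], descend [8, 9, 10, 13]
  N8 x:[31/3,19] y:[47/2,63/2] z:[10,32] -> miss, prune
  N9 x:[13,58/3] y:[10,29/2] z:[10,25] -> hit [13,29/2], descend [3, 5]
    N3 x:[44/3,58/3] y:[25/2,29/2] z:[14,23] -> miss, prune
    N5 x:[13,15] y:[10,27/2] z:[10,25] -> hit [13,27/2] leaf, test {P2(miss), P11(miss)}
  N10 x:[31/3,58/3] y:[35/2,23] z:[-1,21] -> hit [35/2,58/3], descend [4, 12, 14]
    N4 x:[17,58/3] y:[18,20] z:[15,21] -> hit [18,58/3] leaf, test {P3(miss), P13(miss)}
    N12 x:[14,16] y:[43/2,23] z:[13,19] -> miss, prune
    N14 x:[31/3,55/3] y:[35/2,41/2] z:[-1,5] -> miss, prune
  N13 x:[23/3,12] y:[10,33/2] z:[5,34] -> hit [10,12], descend [2, 7]
    N2 x:[23/3,12] y:[14,33/2] z:[5,18] -> miss, prune
    N7 x:[11,34/3] y:[10,11] z:[31,34] -> miss, prune

Visited [0, 8, 9, 3, 5, 10, 4, 12, 14, 13, 2, 7]. Tests: 12 box, 2 leaf. Nearest: miss.

== RESULT ==
12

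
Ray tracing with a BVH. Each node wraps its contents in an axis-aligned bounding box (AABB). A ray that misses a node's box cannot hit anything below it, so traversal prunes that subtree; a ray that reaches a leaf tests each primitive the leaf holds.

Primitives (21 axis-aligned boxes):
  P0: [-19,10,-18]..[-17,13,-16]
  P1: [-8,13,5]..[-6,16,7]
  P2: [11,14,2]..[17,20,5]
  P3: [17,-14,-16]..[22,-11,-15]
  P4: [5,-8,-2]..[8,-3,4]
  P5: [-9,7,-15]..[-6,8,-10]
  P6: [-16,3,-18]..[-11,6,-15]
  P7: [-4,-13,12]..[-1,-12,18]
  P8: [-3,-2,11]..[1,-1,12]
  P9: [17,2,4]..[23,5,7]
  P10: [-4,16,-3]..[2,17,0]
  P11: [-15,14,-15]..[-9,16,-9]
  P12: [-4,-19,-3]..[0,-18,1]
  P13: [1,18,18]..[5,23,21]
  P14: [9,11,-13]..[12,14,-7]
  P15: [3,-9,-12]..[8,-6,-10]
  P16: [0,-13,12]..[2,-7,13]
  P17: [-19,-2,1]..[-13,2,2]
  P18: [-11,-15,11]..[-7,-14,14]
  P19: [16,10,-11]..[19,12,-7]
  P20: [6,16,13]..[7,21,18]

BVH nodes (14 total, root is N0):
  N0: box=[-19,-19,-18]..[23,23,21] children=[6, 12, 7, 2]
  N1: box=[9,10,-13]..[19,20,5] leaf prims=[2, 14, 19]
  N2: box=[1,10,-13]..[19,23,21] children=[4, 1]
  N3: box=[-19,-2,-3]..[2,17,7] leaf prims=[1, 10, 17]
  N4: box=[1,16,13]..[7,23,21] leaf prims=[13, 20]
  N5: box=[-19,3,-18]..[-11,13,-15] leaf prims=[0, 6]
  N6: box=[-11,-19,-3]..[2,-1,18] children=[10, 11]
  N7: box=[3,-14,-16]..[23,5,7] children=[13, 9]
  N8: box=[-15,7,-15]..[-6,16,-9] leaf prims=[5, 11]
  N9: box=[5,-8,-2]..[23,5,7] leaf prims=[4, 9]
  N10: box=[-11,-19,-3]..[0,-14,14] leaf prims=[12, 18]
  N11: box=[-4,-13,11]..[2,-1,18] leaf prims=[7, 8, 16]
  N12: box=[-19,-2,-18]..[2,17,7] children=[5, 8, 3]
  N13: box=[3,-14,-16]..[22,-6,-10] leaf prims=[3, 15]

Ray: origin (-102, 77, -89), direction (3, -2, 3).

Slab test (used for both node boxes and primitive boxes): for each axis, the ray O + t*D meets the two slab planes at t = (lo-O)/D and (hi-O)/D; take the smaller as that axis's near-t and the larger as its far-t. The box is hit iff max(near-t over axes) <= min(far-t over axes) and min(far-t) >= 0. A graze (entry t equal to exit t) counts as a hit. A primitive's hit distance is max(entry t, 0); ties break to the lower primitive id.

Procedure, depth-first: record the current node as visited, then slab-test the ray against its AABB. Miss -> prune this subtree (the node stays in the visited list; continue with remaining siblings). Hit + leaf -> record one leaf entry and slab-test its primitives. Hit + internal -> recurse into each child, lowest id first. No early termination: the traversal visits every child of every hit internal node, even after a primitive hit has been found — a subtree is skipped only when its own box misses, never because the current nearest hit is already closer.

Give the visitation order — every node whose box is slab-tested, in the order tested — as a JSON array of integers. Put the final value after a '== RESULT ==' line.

Traverse from the root:
N0 x:[83/3,125/3] y:[27,48] z:[71/3,110/3] -> hit [83/3,110/3], descend [2, 6, 7, 12]
  N2 x:[103/3,121/3] y:[27,67/2] z:[76/3,110/3] -> miss, prune
  N6 x:[91/3,104/3] y:[39,48] z:[86/3,107/3] -> miss, prune
  N7 x:[35,125/3] y:[36,91/2] z:[73/3,32] -> miss, prune
  N12 x:[83/3,104/3] y:[30,79/2] z:[71/3,32] -> hit [30,32], descend [3, 5, 8]
    N3 x:[83/3,104/3] y:[30,79/2] z:[86/3,32] -> hit [30,32] leaf, test {P1@t=94/3, P10(miss), P17(miss)}
    N5 x:[83/3,91/3] y:[32,37] z:[71/3,74/3] -> miss, prune
    N8 x:[29,32] y:[61/2,35] z:[74/3,80/3] -> miss, prune

order=[0, 2, 6, 7, 12, 3, 5, 8]  |boxes|=8  |leaves|=1  hit=P1

== RESULT ==
[0, 2, 6, 7, 12, 3, 5, 8]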